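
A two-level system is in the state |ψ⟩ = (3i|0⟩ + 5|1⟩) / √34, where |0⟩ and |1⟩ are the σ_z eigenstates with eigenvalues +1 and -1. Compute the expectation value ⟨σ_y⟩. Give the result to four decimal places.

-0.8824

⟨σ_y⟩ = 2 Im(a* b)/(|a|²+|b|²) with a = 3i, b = 5.
a* b = -15i, so ⟨σ_y⟩ = -30/34.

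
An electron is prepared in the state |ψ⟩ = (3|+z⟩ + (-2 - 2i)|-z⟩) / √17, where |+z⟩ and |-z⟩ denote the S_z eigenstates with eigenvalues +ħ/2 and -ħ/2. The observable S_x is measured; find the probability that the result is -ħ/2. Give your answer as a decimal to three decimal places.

0.853

|-x⟩ = (|+z⟩ - |-z⟩)/√2, so ⟨-x|ψ⟩ = (5 + 2i) / (√2·√17).
P = |5 + 2i|² / 34 = 29/34.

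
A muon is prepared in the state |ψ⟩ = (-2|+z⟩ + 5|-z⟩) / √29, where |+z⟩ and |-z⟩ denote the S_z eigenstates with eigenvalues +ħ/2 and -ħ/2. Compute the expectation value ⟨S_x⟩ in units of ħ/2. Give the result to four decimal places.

-0.6897

⟨σ_x⟩ = 2 Re(a* b)/(|a|²+|b|²) with a = -2, b = 5.
a* b = -10, so ⟨σ_x⟩ = -20/29.
⟨S_x⟩ = (ħ/2)·⟨σ_x⟩.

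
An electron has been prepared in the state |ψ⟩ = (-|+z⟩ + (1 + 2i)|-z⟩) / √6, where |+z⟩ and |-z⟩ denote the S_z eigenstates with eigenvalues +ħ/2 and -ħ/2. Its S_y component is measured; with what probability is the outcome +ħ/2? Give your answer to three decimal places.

0.167

|+y⟩ = (|+z⟩ + i|-z⟩)/√2, so ⟨+y|ψ⟩ = (1 - i) / (√2·√6).
P = |1 - i|² / 12 = 2/12.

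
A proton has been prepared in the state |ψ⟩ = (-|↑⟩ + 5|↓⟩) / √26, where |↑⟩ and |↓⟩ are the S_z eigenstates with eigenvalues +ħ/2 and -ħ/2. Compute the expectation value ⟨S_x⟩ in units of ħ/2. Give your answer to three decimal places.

⟨σ_x⟩ = 2 Re(a* b)/(|a|²+|b|²) with a = -1, b = 5.
a* b = -5, so ⟨σ_x⟩ = -10/26.
⟨S_x⟩ = (ħ/2)·⟨σ_x⟩.

-0.385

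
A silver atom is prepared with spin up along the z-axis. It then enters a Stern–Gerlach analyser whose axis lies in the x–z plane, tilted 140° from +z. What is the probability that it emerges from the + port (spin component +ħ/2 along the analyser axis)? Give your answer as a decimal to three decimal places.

For spin-½, the probability of finding spin-up along an axis at angle θ to the initial spin direction is cos²(θ/2); spin-down is sin²(θ/2).
θ = 140°, so P = cos²(70°) ≈ 0.117.

0.117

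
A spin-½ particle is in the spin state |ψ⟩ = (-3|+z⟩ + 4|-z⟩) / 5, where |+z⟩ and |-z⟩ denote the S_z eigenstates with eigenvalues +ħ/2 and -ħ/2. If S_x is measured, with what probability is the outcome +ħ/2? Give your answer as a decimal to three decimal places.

|+x⟩ = (|+z⟩ + |-z⟩)/√2, so ⟨+x|ψ⟩ = (1) / (√2·5).
P = |1|² / 50 = 1/50.

0.020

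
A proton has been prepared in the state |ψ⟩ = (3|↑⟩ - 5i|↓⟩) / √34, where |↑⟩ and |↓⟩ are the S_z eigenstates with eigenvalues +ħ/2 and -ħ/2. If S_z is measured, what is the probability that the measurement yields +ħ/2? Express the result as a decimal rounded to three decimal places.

0.265

The +ħ/2 outcome corresponds to |↑⟩. Its amplitude in |ψ⟩ is 3/√34.
P = |3|² / 34 = 9/34.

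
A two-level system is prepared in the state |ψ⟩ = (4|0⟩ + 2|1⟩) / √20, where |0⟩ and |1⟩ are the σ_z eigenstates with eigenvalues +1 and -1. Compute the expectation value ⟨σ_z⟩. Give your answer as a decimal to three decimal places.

0.600

⟨σ_z⟩ = |a|² - |b|² divided by |a|²+|b|², with a, b the |0⟩, |1⟩ amplitudes.
= (16 - 4)/20 = 12/20.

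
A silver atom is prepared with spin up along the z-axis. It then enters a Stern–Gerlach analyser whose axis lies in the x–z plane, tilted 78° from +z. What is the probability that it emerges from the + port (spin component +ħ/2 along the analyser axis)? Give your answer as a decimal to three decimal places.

For spin-½, the probability of finding spin-up along an axis at angle θ to the initial spin direction is cos²(θ/2); spin-down is sin²(θ/2).
θ = 78°, so P = cos²(39°) ≈ 0.604.

0.604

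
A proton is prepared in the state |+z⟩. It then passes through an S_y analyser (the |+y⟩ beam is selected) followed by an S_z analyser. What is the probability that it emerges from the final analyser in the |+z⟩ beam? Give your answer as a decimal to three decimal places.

First analyser (S_y): from |+z⟩, P(|+y⟩) = 1/2.
After stage 1 the state is |+y⟩; P(|+z⟩) = |⟨+z|+y⟩|² = 1/2.
Joint probability = 1/2 × 1/2 = 0.250.

0.250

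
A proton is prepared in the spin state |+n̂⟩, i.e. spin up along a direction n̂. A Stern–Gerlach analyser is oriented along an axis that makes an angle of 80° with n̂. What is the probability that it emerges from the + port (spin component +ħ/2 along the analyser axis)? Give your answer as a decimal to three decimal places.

0.587

For spin-½, the probability of finding spin-up along an axis at angle θ to the initial spin direction is cos²(θ/2); spin-down is sin²(θ/2).
θ = 80°, so P = cos²(40°) ≈ 0.587.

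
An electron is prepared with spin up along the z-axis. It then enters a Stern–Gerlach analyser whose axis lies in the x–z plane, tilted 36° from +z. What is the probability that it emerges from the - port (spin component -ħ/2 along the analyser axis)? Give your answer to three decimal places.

0.095

For spin-½, the probability of finding spin-up along an axis at angle θ to the initial spin direction is cos²(θ/2); spin-down is sin²(θ/2).
θ = 36°, so P = sin²(18°) ≈ 0.095.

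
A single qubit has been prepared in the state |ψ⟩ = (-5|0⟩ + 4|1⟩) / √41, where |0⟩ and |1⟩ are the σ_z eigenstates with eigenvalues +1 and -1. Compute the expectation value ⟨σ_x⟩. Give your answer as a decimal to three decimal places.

-0.976

⟨σ_x⟩ = 2 Re(a* b)/(|a|²+|b|²) with a = -5, b = 4.
a* b = -20, so ⟨σ_x⟩ = -40/41.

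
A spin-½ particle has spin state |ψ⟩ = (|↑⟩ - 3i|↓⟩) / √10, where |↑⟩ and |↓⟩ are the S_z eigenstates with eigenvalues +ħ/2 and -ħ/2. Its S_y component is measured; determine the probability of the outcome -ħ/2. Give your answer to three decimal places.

0.800

|-y⟩ = (|↑⟩ - i|↓⟩)/√2, so ⟨-y|ψ⟩ = (4) / (√2·√10).
P = |4|² / 20 = 16/20.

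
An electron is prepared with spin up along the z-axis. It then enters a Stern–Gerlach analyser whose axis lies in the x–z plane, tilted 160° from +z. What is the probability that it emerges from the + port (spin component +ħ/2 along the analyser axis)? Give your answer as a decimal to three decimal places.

0.030

For spin-½, the probability of finding spin-up along an axis at angle θ to the initial spin direction is cos²(θ/2); spin-down is sin²(θ/2).
θ = 160°, so P = cos²(80°) ≈ 0.030.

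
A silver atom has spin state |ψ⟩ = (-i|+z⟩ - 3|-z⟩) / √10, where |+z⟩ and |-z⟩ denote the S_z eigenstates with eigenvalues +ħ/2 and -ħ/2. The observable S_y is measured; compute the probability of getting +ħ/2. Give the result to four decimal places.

|+y⟩ = (|+z⟩ + i|-z⟩)/√2, so ⟨+y|ψ⟩ = (2i) / (√2·√10).
P = |2i|² / 20 = 4/20.

0.2000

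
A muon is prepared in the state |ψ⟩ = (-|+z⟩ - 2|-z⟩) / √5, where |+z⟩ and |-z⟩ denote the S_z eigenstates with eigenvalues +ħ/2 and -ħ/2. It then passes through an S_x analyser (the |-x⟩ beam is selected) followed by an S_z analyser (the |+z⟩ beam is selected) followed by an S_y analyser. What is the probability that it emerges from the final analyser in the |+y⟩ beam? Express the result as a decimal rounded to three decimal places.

First analyser (S_x): P(|-x⟩) = |⟨-x|ψ⟩|² = 1/10.
After stage 1 the state is |-x⟩; P(|+z⟩) = |⟨+z|-x⟩|² = 1/2.
After stage 2 the state is |+z⟩; P(|+y⟩) = |⟨+y|+z⟩|² = 1/2.
Joint probability = 1/10 × 1/2 × 1/2 = 0.025.

0.025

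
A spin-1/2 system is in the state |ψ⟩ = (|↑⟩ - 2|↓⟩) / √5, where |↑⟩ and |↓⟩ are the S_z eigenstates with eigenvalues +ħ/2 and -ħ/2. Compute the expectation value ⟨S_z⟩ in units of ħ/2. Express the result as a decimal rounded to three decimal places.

⟨σ_z⟩ = |a|² - |b|² divided by |a|²+|b|², with a, b the |↑⟩, |↓⟩ amplitudes.
= (1 - 4)/5 = -3/5.
⟨S_z⟩ = (ħ/2)·⟨σ_z⟩.

-0.600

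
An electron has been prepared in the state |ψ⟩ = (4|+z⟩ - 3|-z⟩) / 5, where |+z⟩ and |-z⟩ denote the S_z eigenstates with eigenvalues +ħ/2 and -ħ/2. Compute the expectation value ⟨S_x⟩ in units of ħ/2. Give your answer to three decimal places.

-0.960

⟨σ_x⟩ = 2 Re(a* b)/(|a|²+|b|²) with a = 4, b = -3.
a* b = -12, so ⟨σ_x⟩ = -24/25.
⟨S_x⟩ = (ħ/2)·⟨σ_x⟩.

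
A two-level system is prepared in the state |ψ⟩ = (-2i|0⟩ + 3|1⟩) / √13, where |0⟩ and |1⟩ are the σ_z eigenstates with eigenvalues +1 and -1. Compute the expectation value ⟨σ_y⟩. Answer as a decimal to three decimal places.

⟨σ_y⟩ = 2 Im(a* b)/(|a|²+|b|²) with a = -2i, b = 3.
a* b = 6i, so ⟨σ_y⟩ = 12/13.

0.923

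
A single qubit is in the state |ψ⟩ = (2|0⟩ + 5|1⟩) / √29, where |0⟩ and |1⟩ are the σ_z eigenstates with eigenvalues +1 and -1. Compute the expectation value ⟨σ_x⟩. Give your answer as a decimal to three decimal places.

⟨σ_x⟩ = 2 Re(a* b)/(|a|²+|b|²) with a = 2, b = 5.
a* b = 10, so ⟨σ_x⟩ = 20/29.

0.690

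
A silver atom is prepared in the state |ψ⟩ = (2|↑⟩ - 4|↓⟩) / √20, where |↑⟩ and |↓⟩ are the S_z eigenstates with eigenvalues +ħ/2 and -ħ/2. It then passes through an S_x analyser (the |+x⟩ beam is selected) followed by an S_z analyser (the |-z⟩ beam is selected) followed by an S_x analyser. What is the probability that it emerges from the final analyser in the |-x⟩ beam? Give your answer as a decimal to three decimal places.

First analyser (S_x): P(|+x⟩) = |⟨+x|ψ⟩|² = 4/40.
After stage 1 the state is |+x⟩; P(|-z⟩) = |⟨-z|+x⟩|² = 1/2.
After stage 2 the state is |-z⟩; P(|-x⟩) = |⟨-x|-z⟩|² = 1/2.
Joint probability = 4/40 × 1/2 × 1/2 = 0.025.

0.025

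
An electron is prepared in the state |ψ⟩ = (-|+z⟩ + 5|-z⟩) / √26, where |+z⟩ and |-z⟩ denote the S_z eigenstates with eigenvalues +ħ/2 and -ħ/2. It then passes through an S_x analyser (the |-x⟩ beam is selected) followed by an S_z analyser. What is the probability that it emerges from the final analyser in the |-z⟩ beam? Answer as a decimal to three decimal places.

0.346

First analyser (S_x): P(|-x⟩) = |⟨-x|ψ⟩|² = 36/52.
After stage 1 the state is |-x⟩; P(|-z⟩) = |⟨-z|-x⟩|² = 1/2.
Joint probability = 36/52 × 1/2 = 0.346.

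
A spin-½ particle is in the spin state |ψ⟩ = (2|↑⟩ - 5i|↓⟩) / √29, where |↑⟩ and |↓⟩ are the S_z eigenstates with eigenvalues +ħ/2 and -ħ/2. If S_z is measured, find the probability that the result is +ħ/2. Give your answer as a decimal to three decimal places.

The +ħ/2 outcome corresponds to |↑⟩. Its amplitude in |ψ⟩ is 2/√29.
P = |2|² / 29 = 4/29.

0.138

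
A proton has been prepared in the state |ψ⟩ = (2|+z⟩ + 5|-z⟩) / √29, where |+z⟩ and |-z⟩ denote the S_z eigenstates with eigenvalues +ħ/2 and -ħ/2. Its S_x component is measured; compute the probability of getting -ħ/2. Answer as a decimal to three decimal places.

|-x⟩ = (|+z⟩ - |-z⟩)/√2, so ⟨-x|ψ⟩ = (-3) / (√2·√29).
P = |-3|² / 58 = 9/58.

0.155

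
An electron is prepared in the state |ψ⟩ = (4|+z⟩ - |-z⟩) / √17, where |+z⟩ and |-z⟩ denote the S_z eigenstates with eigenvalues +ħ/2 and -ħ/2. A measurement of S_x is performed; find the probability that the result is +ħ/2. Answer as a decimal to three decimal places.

|+x⟩ = (|+z⟩ + |-z⟩)/√2, so ⟨+x|ψ⟩ = (3) / (√2·√17).
P = |3|² / 34 = 9/34.

0.265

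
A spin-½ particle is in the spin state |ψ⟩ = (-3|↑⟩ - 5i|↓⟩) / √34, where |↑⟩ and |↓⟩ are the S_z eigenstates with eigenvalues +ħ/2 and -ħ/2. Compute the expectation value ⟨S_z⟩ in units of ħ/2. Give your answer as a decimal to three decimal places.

⟨σ_z⟩ = |a|² - |b|² divided by |a|²+|b|², with a, b the |↑⟩, |↓⟩ amplitudes.
= (9 - 25)/34 = -16/34.
⟨S_z⟩ = (ħ/2)·⟨σ_z⟩.

-0.471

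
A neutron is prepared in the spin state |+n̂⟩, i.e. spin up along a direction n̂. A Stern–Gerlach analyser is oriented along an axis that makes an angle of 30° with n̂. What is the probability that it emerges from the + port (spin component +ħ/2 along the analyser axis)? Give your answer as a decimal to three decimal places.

0.933

For spin-½, the probability of finding spin-up along an axis at angle θ to the initial spin direction is cos²(θ/2); spin-down is sin²(θ/2).
θ = 30°, so P = cos²(15°) ≈ 0.933.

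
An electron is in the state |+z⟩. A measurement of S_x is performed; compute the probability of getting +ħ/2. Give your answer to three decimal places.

In the S_z basis, |+z⟩ = |+z⟩ and |+x⟩ = (|+z⟩ + |-z⟩)/√2.
|⟨+x|+z⟩|² = 1/2.

0.500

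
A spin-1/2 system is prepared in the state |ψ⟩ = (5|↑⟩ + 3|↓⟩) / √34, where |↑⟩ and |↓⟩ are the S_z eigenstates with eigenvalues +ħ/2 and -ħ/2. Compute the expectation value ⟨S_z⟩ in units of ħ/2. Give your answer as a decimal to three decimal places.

⟨σ_z⟩ = |a|² - |b|² divided by |a|²+|b|², with a, b the |↑⟩, |↓⟩ amplitudes.
= (25 - 9)/34 = 16/34.
⟨S_z⟩ = (ħ/2)·⟨σ_z⟩.

0.471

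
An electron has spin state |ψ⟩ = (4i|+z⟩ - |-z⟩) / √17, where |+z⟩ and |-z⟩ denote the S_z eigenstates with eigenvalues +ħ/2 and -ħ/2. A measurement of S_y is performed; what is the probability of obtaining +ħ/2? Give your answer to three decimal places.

0.735

|+y⟩ = (|+z⟩ + i|-z⟩)/√2, so ⟨+y|ψ⟩ = (5i) / (√2·√17).
P = |5i|² / 34 = 25/34.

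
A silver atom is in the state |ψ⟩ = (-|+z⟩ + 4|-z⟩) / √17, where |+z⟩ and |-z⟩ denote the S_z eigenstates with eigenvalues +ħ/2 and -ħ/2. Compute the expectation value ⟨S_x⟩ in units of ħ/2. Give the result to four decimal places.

⟨σ_x⟩ = 2 Re(a* b)/(|a|²+|b|²) with a = -1, b = 4.
a* b = -4, so ⟨σ_x⟩ = -8/17.
⟨S_x⟩ = (ħ/2)·⟨σ_x⟩.

-0.4706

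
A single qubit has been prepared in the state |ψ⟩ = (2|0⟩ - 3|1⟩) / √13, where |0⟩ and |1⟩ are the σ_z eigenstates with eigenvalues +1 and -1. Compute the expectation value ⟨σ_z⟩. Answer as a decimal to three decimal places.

⟨σ_z⟩ = |a|² - |b|² divided by |a|²+|b|², with a, b the |0⟩, |1⟩ amplitudes.
= (4 - 9)/13 = -5/13.

-0.385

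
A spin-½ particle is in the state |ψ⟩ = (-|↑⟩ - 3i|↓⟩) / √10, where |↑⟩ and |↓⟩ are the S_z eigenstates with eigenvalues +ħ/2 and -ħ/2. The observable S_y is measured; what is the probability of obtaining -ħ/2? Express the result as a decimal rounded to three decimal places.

|-y⟩ = (|↑⟩ - i|↓⟩)/√2, so ⟨-y|ψ⟩ = (2) / (√2·√10).
P = |2|² / 20 = 4/20.

0.200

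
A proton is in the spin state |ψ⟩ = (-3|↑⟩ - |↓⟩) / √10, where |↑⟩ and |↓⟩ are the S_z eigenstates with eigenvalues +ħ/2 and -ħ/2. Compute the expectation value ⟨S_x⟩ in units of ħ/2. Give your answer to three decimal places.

0.600

⟨σ_x⟩ = 2 Re(a* b)/(|a|²+|b|²) with a = -3, b = -1.
a* b = 3, so ⟨σ_x⟩ = 6/10.
⟨S_x⟩ = (ħ/2)·⟨σ_x⟩.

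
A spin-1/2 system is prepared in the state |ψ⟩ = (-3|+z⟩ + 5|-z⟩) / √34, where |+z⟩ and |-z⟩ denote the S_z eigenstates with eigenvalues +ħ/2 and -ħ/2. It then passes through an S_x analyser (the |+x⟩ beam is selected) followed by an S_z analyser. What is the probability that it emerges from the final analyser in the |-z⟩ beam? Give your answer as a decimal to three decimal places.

First analyser (S_x): P(|+x⟩) = |⟨+x|ψ⟩|² = 4/68.
After stage 1 the state is |+x⟩; P(|-z⟩) = |⟨-z|+x⟩|² = 1/2.
Joint probability = 4/68 × 1/2 = 0.029.

0.029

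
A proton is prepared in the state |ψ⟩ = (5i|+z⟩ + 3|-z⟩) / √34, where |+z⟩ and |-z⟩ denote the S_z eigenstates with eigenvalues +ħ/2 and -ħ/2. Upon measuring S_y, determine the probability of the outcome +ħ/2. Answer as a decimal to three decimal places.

|+y⟩ = (|+z⟩ + i|-z⟩)/√2, so ⟨+y|ψ⟩ = (2i) / (√2·√34).
P = |2i|² / 68 = 4/68.

0.059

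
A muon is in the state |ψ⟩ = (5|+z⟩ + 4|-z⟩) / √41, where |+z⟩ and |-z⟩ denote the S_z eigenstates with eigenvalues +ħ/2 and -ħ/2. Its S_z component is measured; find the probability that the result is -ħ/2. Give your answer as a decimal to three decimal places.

0.390

The -ħ/2 outcome corresponds to |-z⟩. Its amplitude in |ψ⟩ is 4/√41.
P = |4|² / 41 = 16/41.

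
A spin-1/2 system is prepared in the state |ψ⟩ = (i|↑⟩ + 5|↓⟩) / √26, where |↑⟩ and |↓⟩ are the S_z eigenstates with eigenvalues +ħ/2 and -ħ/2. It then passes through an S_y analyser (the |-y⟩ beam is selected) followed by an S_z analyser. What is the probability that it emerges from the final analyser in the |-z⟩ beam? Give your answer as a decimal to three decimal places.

0.346

First analyser (S_y): P(|-y⟩) = |⟨-y|ψ⟩|² = 36/52.
After stage 1 the state is |-y⟩; P(|-z⟩) = |⟨-z|-y⟩|² = 1/2.
Joint probability = 36/52 × 1/2 = 0.346.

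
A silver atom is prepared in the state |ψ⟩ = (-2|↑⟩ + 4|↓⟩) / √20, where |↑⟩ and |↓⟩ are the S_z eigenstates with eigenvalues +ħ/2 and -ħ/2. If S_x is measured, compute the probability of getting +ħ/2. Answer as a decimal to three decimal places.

0.100

|+x⟩ = (|↑⟩ + |↓⟩)/√2, so ⟨+x|ψ⟩ = (2) / (√2·√20).
P = |2|² / 40 = 4/40.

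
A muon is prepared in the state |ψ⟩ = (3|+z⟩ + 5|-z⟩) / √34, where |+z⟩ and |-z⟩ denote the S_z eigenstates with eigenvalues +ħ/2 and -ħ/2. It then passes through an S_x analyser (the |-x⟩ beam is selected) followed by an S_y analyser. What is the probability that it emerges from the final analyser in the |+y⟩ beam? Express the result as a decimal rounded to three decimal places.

First analyser (S_x): P(|-x⟩) = |⟨-x|ψ⟩|² = 4/68.
After stage 1 the state is |-x⟩; P(|+y⟩) = |⟨+y|-x⟩|² = 1/2.
Joint probability = 4/68 × 1/2 = 0.029.

0.029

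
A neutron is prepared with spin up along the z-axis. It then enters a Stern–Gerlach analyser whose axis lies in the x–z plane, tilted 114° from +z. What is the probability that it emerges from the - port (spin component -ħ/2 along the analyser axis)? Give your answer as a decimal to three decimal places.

For spin-½, the probability of finding spin-up along an axis at angle θ to the initial spin direction is cos²(θ/2); spin-down is sin²(θ/2).
θ = 114°, so P = sin²(57°) ≈ 0.703.

0.703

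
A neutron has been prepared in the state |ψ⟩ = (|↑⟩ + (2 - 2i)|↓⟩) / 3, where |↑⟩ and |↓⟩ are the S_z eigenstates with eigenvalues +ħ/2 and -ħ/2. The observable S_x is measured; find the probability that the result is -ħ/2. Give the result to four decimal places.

|-x⟩ = (|↑⟩ - |↓⟩)/√2, so ⟨-x|ψ⟩ = (-1 + 2i) / (√2·3).
P = |-1 + 2i|² / 18 = 5/18.

0.2778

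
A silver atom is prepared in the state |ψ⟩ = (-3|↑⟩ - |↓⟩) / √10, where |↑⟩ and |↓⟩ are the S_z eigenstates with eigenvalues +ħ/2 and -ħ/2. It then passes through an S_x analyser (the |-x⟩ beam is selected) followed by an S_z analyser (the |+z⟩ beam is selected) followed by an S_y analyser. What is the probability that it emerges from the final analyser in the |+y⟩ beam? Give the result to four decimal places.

0.0500

First analyser (S_x): P(|-x⟩) = |⟨-x|ψ⟩|² = 4/20.
After stage 1 the state is |-x⟩; P(|+z⟩) = |⟨+z|-x⟩|² = 1/2.
After stage 2 the state is |+z⟩; P(|+y⟩) = |⟨+y|+z⟩|² = 1/2.
Joint probability = 4/20 × 1/2 × 1/2 = 0.0500.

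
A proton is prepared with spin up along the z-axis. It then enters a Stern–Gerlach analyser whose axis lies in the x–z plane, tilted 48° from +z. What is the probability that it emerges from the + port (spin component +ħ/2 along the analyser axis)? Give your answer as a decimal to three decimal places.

For spin-½, the probability of finding spin-up along an axis at angle θ to the initial spin direction is cos²(θ/2); spin-down is sin²(θ/2).
θ = 48°, so P = cos²(24°) ≈ 0.835.

0.835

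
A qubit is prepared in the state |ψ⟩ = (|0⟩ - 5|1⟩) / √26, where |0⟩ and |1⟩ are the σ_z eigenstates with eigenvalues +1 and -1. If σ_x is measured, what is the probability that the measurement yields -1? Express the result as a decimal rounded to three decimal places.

|-x⟩ = (|0⟩ - |1⟩)/√2, so ⟨-x|ψ⟩ = (6) / (√2·√26).
P = |6|² / 52 = 36/52.

0.692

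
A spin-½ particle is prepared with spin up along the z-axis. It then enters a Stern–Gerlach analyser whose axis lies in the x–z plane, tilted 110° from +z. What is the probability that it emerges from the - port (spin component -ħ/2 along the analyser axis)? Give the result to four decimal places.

For spin-½, the probability of finding spin-up along an axis at angle θ to the initial spin direction is cos²(θ/2); spin-down is sin²(θ/2).
θ = 110°, so P = sin²(55°) ≈ 0.6710.

0.6710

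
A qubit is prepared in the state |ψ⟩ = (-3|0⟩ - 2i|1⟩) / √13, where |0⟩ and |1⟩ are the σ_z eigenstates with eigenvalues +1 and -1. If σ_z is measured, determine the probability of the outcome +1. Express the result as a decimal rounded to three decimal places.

The +1 outcome corresponds to |0⟩. Its amplitude in |ψ⟩ is -3/√13.
P = |-3|² / 13 = 9/13.

0.692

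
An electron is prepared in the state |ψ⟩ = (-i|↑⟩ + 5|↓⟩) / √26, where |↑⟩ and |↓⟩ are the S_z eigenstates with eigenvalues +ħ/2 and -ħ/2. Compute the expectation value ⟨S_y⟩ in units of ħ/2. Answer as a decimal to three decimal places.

⟨σ_y⟩ = 2 Im(a* b)/(|a|²+|b|²) with a = -i, b = 5.
a* b = 5i, so ⟨σ_y⟩ = 10/26.
⟨S_y⟩ = (ħ/2)·⟨σ_y⟩.

0.385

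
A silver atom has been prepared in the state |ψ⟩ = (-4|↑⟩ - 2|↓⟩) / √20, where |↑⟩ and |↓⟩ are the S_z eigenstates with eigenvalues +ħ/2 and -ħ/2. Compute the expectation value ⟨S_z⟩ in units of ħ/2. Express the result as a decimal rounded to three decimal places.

0.600

⟨σ_z⟩ = |a|² - |b|² divided by |a|²+|b|², with a, b the |↑⟩, |↓⟩ amplitudes.
= (16 - 4)/20 = 12/20.
⟨S_z⟩ = (ħ/2)·⟨σ_z⟩.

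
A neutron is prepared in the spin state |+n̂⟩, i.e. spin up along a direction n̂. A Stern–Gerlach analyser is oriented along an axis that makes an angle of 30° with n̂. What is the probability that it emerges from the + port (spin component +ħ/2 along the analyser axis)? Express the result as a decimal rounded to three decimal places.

0.933

For spin-½, the probability of finding spin-up along an axis at angle θ to the initial spin direction is cos²(θ/2); spin-down is sin²(θ/2).
θ = 30°, so P = cos²(15°) ≈ 0.933.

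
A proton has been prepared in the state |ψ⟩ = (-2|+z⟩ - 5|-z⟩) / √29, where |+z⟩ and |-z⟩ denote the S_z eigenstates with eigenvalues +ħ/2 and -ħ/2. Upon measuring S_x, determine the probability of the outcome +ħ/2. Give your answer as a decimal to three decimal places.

0.845

|+x⟩ = (|+z⟩ + |-z⟩)/√2, so ⟨+x|ψ⟩ = (-7) / (√2·√29).
P = |-7|² / 58 = 49/58.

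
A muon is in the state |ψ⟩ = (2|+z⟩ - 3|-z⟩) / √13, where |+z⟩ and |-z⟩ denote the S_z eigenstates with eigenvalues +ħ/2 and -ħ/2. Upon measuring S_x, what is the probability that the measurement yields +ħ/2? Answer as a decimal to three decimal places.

|+x⟩ = (|+z⟩ + |-z⟩)/√2, so ⟨+x|ψ⟩ = (-1) / (√2·√13).
P = |-1|² / 26 = 1/26.

0.038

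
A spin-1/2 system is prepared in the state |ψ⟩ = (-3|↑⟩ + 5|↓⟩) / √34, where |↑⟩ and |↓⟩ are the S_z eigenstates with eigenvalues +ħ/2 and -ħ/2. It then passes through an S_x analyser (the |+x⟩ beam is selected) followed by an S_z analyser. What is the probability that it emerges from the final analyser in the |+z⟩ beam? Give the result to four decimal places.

First analyser (S_x): P(|+x⟩) = |⟨+x|ψ⟩|² = 4/68.
After stage 1 the state is |+x⟩; P(|+z⟩) = |⟨+z|+x⟩|² = 1/2.
Joint probability = 4/68 × 1/2 = 0.0294.

0.0294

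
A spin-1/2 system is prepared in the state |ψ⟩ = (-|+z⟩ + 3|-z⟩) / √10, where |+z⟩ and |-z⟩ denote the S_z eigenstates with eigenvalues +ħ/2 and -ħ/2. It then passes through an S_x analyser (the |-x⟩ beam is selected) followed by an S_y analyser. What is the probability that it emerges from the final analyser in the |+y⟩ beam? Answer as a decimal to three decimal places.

0.400

First analyser (S_x): P(|-x⟩) = |⟨-x|ψ⟩|² = 16/20.
After stage 1 the state is |-x⟩; P(|+y⟩) = |⟨+y|-x⟩|² = 1/2.
Joint probability = 16/20 × 1/2 = 0.400.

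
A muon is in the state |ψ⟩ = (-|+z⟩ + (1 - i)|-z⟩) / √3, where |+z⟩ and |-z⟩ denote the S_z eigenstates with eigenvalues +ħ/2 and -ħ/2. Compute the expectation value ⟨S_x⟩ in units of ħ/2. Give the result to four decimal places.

-0.6667

⟨σ_x⟩ = 2 Re(a* b)/(|a|²+|b|²) with a = -1, b = (1 - i).
a* b = (-1 + i), so ⟨σ_x⟩ = -2/3.
⟨S_x⟩ = (ħ/2)·⟨σ_x⟩.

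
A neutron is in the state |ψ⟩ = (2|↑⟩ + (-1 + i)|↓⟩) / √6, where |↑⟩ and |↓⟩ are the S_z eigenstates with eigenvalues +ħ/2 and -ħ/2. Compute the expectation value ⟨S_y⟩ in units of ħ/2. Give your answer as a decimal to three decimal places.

0.667

⟨σ_y⟩ = 2 Im(a* b)/(|a|²+|b|²) with a = 2, b = (-1 + i).
a* b = (-2 + 2i), so ⟨σ_y⟩ = 4/6.
⟨S_y⟩ = (ħ/2)·⟨σ_y⟩.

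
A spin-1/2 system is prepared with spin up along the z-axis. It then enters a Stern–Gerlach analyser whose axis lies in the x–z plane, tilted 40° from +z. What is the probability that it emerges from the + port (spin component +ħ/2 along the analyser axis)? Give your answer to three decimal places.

0.883

For spin-½, the probability of finding spin-up along an axis at angle θ to the initial spin direction is cos²(θ/2); spin-down is sin²(θ/2).
θ = 40°, so P = cos²(20°) ≈ 0.883.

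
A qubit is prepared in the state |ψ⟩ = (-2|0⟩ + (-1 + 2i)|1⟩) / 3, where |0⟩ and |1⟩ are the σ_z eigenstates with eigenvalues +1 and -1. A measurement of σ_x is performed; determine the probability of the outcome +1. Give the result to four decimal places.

|+x⟩ = (|0⟩ + |1⟩)/√2, so ⟨+x|ψ⟩ = (-3 + 2i) / (√2·3).
P = |-3 + 2i|² / 18 = 13/18.

0.7222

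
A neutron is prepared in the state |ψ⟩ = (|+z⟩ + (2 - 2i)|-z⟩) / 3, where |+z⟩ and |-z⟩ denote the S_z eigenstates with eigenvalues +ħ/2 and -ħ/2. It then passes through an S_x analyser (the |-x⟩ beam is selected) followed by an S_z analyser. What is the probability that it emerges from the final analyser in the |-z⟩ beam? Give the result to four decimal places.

First analyser (S_x): P(|-x⟩) = |⟨-x|ψ⟩|² = 5/18.
After stage 1 the state is |-x⟩; P(|-z⟩) = |⟨-z|-x⟩|² = 1/2.
Joint probability = 5/18 × 1/2 = 0.1389.

0.1389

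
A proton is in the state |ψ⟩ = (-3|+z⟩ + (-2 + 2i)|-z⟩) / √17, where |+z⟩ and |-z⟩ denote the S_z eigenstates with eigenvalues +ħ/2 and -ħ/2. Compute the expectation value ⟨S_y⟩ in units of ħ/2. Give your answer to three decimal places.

⟨σ_y⟩ = 2 Im(a* b)/(|a|²+|b|²) with a = -3, b = (-2 + 2i).
a* b = (6 - 6i), so ⟨σ_y⟩ = -12/17.
⟨S_y⟩ = (ħ/2)·⟨σ_y⟩.

-0.706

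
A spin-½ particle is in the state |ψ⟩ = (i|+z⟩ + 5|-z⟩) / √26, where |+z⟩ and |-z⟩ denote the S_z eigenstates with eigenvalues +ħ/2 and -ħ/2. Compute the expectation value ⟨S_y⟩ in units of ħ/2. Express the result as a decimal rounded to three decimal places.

-0.385

⟨σ_y⟩ = 2 Im(a* b)/(|a|²+|b|²) with a = i, b = 5.
a* b = -5i, so ⟨σ_y⟩ = -10/26.
⟨S_y⟩ = (ħ/2)·⟨σ_y⟩.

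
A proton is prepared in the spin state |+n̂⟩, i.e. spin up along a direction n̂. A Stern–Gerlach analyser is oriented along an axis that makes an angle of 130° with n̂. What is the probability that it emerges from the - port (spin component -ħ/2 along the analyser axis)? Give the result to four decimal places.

For spin-½, the probability of finding spin-up along an axis at angle θ to the initial spin direction is cos²(θ/2); spin-down is sin²(θ/2).
θ = 130°, so P = sin²(65°) ≈ 0.8214.

0.8214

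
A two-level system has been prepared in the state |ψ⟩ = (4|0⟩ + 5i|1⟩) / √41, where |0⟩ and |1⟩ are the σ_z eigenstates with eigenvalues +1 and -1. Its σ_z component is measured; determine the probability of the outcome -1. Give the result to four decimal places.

0.6098

The -1 outcome corresponds to |1⟩. Its amplitude in |ψ⟩ is 5i/√41.
P = |5i|² / 41 = 25/41.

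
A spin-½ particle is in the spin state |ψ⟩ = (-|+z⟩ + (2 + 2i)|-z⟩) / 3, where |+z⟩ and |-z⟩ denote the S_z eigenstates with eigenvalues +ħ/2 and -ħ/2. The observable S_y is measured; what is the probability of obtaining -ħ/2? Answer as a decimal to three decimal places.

|-y⟩ = (|+z⟩ - i|-z⟩)/√2, so ⟨-y|ψ⟩ = (-3 + 2i) / (√2·3).
P = |-3 + 2i|² / 18 = 13/18.

0.722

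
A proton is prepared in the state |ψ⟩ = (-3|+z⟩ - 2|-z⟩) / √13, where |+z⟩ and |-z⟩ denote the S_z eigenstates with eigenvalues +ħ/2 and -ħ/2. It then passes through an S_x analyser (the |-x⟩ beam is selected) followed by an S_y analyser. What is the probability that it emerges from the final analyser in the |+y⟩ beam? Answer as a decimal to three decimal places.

First analyser (S_x): P(|-x⟩) = |⟨-x|ψ⟩|² = 1/26.
After stage 1 the state is |-x⟩; P(|+y⟩) = |⟨+y|-x⟩|² = 1/2.
Joint probability = 1/26 × 1/2 = 0.019.

0.019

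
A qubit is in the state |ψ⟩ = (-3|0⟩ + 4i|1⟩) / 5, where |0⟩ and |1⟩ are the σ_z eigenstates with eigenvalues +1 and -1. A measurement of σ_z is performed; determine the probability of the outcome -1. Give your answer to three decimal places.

0.640

The -1 outcome corresponds to |1⟩. Its amplitude in |ψ⟩ is 4i/5.
P = |4i|² / 25 = 16/25.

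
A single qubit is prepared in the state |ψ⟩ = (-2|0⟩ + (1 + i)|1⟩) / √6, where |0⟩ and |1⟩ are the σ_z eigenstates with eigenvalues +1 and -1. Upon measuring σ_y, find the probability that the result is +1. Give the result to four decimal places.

0.1667

|+y⟩ = (|0⟩ + i|1⟩)/√2, so ⟨+y|ψ⟩ = (-1 - i) / (√2·√6).
P = |-1 - i|² / 12 = 2/12.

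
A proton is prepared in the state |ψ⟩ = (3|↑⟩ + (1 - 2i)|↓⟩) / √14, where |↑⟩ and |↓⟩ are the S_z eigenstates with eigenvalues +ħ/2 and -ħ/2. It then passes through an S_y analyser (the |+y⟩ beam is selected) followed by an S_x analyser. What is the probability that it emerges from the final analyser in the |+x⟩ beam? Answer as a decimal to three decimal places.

0.036

First analyser (S_y): P(|+y⟩) = |⟨+y|ψ⟩|² = 2/28.
After stage 1 the state is |+y⟩; P(|+x⟩) = |⟨+x|+y⟩|² = 1/2.
Joint probability = 2/28 × 1/2 = 0.036.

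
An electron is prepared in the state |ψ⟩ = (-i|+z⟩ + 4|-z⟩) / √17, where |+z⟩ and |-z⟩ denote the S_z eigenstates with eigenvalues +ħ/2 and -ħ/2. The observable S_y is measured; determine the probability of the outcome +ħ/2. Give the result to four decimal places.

|+y⟩ = (|+z⟩ + i|-z⟩)/√2, so ⟨+y|ψ⟩ = (-5i) / (√2·√17).
P = |-5i|² / 34 = 25/34.

0.7353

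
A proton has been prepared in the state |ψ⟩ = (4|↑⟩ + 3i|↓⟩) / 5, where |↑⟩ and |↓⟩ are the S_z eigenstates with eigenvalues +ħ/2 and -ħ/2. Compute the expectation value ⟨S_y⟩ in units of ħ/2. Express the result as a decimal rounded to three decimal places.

⟨σ_y⟩ = 2 Im(a* b)/(|a|²+|b|²) with a = 4, b = 3i.
a* b = 12i, so ⟨σ_y⟩ = 24/25.
⟨S_y⟩ = (ħ/2)·⟨σ_y⟩.

0.960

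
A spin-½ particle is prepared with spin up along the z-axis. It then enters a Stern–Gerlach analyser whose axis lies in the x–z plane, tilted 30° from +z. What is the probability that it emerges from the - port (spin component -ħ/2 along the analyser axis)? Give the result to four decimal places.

0.0670

For spin-½, the probability of finding spin-up along an axis at angle θ to the initial spin direction is cos²(θ/2); spin-down is sin²(θ/2).
θ = 30°, so P = sin²(15°) ≈ 0.0670.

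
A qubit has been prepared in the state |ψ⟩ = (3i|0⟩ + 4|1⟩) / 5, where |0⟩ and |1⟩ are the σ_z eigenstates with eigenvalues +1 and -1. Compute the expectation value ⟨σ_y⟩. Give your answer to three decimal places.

⟨σ_y⟩ = 2 Im(a* b)/(|a|²+|b|²) with a = 3i, b = 4.
a* b = -12i, so ⟨σ_y⟩ = -24/25.

-0.960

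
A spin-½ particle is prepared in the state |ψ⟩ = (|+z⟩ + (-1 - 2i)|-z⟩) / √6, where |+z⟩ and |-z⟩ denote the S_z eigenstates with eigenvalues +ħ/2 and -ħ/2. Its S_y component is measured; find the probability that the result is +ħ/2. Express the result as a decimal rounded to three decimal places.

|+y⟩ = (|+z⟩ + i|-z⟩)/√2, so ⟨+y|ψ⟩ = (-1 + i) / (√2·√6).
P = |-1 + i|² / 12 = 2/12.

0.167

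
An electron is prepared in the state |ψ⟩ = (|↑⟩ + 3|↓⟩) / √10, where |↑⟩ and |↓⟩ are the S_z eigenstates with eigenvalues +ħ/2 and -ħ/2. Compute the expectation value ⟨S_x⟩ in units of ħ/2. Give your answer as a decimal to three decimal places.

0.600

⟨σ_x⟩ = 2 Re(a* b)/(|a|²+|b|²) with a = 1, b = 3.
a* b = 3, so ⟨σ_x⟩ = 6/10.
⟨S_x⟩ = (ħ/2)·⟨σ_x⟩.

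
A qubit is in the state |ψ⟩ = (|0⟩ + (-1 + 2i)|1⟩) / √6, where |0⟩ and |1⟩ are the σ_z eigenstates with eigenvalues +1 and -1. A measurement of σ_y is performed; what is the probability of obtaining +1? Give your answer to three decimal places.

|+y⟩ = (|0⟩ + i|1⟩)/√2, so ⟨+y|ψ⟩ = (3 + i) / (√2·√6).
P = |3 + i|² / 12 = 10/12.

0.833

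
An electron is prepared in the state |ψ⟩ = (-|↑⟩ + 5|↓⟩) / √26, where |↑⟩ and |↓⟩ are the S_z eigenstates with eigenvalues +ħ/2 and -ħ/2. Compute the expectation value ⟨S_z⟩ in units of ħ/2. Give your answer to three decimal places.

⟨σ_z⟩ = |a|² - |b|² divided by |a|²+|b|², with a, b the |↑⟩, |↓⟩ amplitudes.
= (1 - 25)/26 = -24/26.
⟨S_z⟩ = (ħ/2)·⟨σ_z⟩.

-0.923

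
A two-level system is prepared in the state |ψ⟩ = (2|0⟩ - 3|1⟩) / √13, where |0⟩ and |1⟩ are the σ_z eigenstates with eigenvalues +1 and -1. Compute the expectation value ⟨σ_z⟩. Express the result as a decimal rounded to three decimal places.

⟨σ_z⟩ = |a|² - |b|² divided by |a|²+|b|², with a, b the |0⟩, |1⟩ amplitudes.
= (4 - 9)/13 = -5/13.

-0.385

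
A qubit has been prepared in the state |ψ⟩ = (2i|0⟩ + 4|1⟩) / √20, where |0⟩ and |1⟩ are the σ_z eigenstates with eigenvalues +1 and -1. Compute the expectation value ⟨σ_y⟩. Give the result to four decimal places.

⟨σ_y⟩ = 2 Im(a* b)/(|a|²+|b|²) with a = 2i, b = 4.
a* b = -8i, so ⟨σ_y⟩ = -16/20.

-0.8000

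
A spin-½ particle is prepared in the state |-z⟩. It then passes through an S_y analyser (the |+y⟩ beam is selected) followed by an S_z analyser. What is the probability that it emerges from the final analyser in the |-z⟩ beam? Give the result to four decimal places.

0.2500

First analyser (S_y): from |-z⟩, P(|+y⟩) = 1/2.
After stage 1 the state is |+y⟩; P(|-z⟩) = |⟨-z|+y⟩|² = 1/2.
Joint probability = 1/2 × 1/2 = 0.2500.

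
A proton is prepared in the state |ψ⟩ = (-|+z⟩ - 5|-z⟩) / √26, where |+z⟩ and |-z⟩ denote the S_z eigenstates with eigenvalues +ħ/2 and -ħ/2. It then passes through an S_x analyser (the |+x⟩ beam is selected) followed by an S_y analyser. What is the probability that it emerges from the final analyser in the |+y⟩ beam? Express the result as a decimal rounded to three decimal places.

First analyser (S_x): P(|+x⟩) = |⟨+x|ψ⟩|² = 36/52.
After stage 1 the state is |+x⟩; P(|+y⟩) = |⟨+y|+x⟩|² = 1/2.
Joint probability = 36/52 × 1/2 = 0.346.

0.346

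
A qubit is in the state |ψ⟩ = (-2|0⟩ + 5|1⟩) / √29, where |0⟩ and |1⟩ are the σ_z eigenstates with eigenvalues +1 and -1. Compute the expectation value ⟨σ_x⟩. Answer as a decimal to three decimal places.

-0.690

⟨σ_x⟩ = 2 Re(a* b)/(|a|²+|b|²) with a = -2, b = 5.
a* b = -10, so ⟨σ_x⟩ = -20/29.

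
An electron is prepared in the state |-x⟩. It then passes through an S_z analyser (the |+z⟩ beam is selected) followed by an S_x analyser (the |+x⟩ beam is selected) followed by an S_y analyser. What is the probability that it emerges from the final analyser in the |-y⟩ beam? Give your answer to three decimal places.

0.125

First analyser (S_z): from |-x⟩, P(|+z⟩) = 1/2.
After stage 1 the state is |+z⟩; P(|+x⟩) = |⟨+x|+z⟩|² = 1/2.
After stage 2 the state is |+x⟩; P(|-y⟩) = |⟨-y|+x⟩|² = 1/2.
Joint probability = 1/2 × 1/2 × 1/2 = 0.125.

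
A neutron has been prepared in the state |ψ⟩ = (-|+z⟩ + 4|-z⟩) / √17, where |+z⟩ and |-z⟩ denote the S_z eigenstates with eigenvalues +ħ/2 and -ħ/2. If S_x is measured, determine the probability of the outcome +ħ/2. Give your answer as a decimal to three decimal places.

|+x⟩ = (|+z⟩ + |-z⟩)/√2, so ⟨+x|ψ⟩ = (3) / (√2·√17).
P = |3|² / 34 = 9/34.

0.265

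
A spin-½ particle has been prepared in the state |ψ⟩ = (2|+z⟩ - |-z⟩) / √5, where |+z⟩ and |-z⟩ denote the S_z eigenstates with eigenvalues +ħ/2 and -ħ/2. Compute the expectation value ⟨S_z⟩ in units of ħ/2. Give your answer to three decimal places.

0.600

⟨σ_z⟩ = |a|² - |b|² divided by |a|²+|b|², with a, b the |+z⟩, |-z⟩ amplitudes.
= (4 - 1)/5 = 3/5.
⟨S_z⟩ = (ħ/2)·⟨σ_z⟩.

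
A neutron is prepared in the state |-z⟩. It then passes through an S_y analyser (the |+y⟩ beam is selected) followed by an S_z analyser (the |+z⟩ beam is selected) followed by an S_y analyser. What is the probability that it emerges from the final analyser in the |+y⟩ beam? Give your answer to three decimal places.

First analyser (S_y): from |-z⟩, P(|+y⟩) = 1/2.
After stage 1 the state is |+y⟩; P(|+z⟩) = |⟨+z|+y⟩|² = 1/2.
After stage 2 the state is |+z⟩; P(|+y⟩) = |⟨+y|+z⟩|² = 1/2.
Joint probability = 1/2 × 1/2 × 1/2 = 0.125.

0.125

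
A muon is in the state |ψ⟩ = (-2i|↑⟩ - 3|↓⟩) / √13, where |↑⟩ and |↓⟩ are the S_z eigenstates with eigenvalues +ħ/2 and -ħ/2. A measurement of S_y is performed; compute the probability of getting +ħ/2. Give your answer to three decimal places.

|+y⟩ = (|↑⟩ + i|↓⟩)/√2, so ⟨+y|ψ⟩ = (i) / (√2·√13).
P = |i|² / 26 = 1/26.

0.038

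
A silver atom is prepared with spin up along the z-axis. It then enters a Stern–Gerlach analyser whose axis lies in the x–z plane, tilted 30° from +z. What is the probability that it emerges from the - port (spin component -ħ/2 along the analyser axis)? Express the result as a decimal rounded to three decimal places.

0.067

For spin-½, the probability of finding spin-up along an axis at angle θ to the initial spin direction is cos²(θ/2); spin-down is sin²(θ/2).
θ = 30°, so P = sin²(15°) ≈ 0.067.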